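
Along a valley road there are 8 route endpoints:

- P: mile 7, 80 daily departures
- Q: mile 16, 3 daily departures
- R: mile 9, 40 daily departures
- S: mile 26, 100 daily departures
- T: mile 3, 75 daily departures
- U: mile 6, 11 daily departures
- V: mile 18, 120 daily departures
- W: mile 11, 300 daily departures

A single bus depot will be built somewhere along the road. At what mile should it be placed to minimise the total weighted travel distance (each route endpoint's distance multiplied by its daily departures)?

x = 11

For a sum of weighted absolute distances on a line, the optimum is the weighted median (not the mean). Total weight W = 729; half-weight = 364.5.
Sort by position and accumulate weight:
  mile 3 (T, w=75) → cum 75
  mile 6 (U, w=11) → cum 86
  mile 7 (P, w=80) → cum 166
  mile 9 (R, w=40) → cum 206
  mile 11 (W, w=300) → cum 506  ≥ 364.5 → median here
  mile 16 (Q, w=3) → cum 509
  mile 18 (V, w=120) → cum 629
  mile 26 (S, w=100) → cum 729
Optimal location: mile 11.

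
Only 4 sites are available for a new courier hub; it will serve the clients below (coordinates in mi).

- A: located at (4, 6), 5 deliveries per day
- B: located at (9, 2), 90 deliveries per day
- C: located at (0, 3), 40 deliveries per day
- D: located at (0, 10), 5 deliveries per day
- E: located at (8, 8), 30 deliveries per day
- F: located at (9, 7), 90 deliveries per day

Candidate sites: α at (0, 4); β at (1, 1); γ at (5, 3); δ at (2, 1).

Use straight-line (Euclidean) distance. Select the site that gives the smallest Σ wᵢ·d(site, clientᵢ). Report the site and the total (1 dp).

γ, total 1313.9 mi

Total weighted distance at each candidate:
  α (0, 4): total = 2044.3
  β (1, 1): total = 2086.5
  γ (5, 3): total = 1313.9
  δ (2, 1): total = 1928.9
Minimum is at γ with total 1313.9 mi.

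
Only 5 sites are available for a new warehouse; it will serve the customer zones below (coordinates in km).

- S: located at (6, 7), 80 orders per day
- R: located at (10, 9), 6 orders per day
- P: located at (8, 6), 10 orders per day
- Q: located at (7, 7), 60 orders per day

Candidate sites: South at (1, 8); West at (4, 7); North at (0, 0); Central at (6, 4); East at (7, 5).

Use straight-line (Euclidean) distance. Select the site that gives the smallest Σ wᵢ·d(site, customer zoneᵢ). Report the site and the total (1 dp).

Total weighted distance at each candidate:
  South (1, 8): total = 900.0
  West (4, 7): total = 419.2
  North (0, 0): total = 1512.3
  Central (6, 4): total = 496.4
  East (7, 5): total = 343.0
Minimum is at East with total 343.0 km.

East, total 343.0 km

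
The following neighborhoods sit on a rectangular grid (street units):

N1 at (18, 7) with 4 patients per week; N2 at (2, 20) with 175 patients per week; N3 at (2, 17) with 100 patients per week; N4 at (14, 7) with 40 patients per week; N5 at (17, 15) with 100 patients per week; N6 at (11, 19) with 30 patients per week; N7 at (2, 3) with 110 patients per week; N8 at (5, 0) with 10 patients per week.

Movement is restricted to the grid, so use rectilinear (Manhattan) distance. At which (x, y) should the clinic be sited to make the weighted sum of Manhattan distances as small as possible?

Manhattan distance separates: Σwᵢ(|x−xᵢ|+|y−yᵢ|) = Σwᵢ|x−xᵢ| + Σwᵢ|y−yᵢ|, so x and y are optimised independently as 1-D weighted medians.
Total weight W = 569; half = 284.5.
x-coordinate, sorted with cumulative weight:
  x=2 (N2, w=175) cum 175
  x=2 (N3, w=100) cum 275
  x=2 (N7, w=110) cum 385  ← median
  x=5 (N8, w=10) cum 395
  x=11 (N6, w=30) cum 425
  x=14 (N4, w=40) cum 465
  x=17 (N5, w=100) cum 565
  x=18 (N1, w=4) cum 569
⇒ x* = 2
y-coordinate, sorted with cumulative weight:
  y=0 (N8, w=10) cum 10
  y=3 (N7, w=110) cum 120
  y=7 (N1, w=4) cum 124
  y=7 (N4, w=40) cum 164
  y=15 (N5, w=100) cum 264
  y=17 (N3, w=100) cum 364  ← median
  y=19 (N6, w=30) cum 394
  y=20 (N2, w=175) cum 569
⇒ y* = 17

(2, 17)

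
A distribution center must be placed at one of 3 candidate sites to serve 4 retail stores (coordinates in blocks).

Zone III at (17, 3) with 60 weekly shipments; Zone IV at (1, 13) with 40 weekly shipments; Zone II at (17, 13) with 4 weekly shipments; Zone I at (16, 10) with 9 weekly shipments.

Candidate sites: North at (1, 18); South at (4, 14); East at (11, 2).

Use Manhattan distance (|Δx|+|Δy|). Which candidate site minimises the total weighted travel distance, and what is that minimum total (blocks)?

Total weighted distance at each candidate:
  North (1, 18): total = 2351
  South (4, 14): total = 1800
  East (11, 2): total = 1445
Minimum is at East with total 1445 blocks.

East, total 1445 blocks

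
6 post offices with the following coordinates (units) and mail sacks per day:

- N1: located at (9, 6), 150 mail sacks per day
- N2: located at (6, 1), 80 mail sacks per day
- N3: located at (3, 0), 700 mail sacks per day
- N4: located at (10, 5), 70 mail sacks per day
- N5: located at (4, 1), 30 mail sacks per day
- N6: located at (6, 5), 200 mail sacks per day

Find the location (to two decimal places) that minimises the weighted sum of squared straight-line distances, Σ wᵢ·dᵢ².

The minimiser of Σwᵢ‖p−pᵢ‖² is the weighted centroid p* = (Σwᵢpᵢ)/(Σwᵢ).
Σwᵢ = 1230.
Σwᵢxᵢ = 150·9 + 80·6 + 700·3 + 70·10 + 30·4 + 200·6 = 5950.
Σwᵢyᵢ = 150·6 + 80·1 + 700·0 + 70·5 + 30·1 + 200·5 = 2360.
x* = 5950/1230 = 4.84, y* = 2360/1230 = 1.92.

(4.84, 1.92)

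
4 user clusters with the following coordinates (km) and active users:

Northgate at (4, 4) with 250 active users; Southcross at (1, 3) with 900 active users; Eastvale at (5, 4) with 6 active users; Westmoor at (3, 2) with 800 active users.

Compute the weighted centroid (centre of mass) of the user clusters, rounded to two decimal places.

(2.21, 2.72)

The minimiser of Σwᵢ‖p−pᵢ‖² is the weighted centroid p* = (Σwᵢpᵢ)/(Σwᵢ).
Σwᵢ = 1956.
Σwᵢxᵢ = 250·4 + 900·1 + 6·5 + 800·3 = 4330.
Σwᵢyᵢ = 250·4 + 900·3 + 6·4 + 800·2 = 5324.
x* = 4330/1956 = 2.21, y* = 5324/1956 = 2.72.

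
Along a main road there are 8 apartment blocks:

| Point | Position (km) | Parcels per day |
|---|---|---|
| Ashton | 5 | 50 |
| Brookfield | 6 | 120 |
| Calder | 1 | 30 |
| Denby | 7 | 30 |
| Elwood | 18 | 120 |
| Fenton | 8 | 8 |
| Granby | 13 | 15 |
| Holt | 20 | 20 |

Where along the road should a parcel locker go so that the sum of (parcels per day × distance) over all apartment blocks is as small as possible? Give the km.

For a sum of weighted absolute distances on a line, the optimum is the weighted median (not the mean). Total weight W = 393; half-weight = 196.5.
Sort by position and accumulate weight:
  km 1 (Calder, w=30) → cum 30
  km 5 (Ashton, w=50) → cum 80
  km 6 (Brookfield, w=120) → cum 200  ≥ 196.5 → median here
  km 7 (Denby, w=30) → cum 230
  km 8 (Fenton, w=8) → cum 238
  km 13 (Granby, w=15) → cum 253
  km 18 (Elwood, w=120) → cum 373
  km 20 (Holt, w=20) → cum 393
Optimal location: km 6.

x = 6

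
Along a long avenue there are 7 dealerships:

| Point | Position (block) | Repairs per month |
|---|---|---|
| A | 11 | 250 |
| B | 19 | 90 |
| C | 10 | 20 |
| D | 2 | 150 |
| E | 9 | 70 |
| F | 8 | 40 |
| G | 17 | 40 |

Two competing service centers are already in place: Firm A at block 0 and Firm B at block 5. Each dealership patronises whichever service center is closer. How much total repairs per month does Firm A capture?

The indifferent point is the midpoint (0+5)/2 = 2.5; dealerships left of it (closer to Firm A at 0) go to Firm A, those right go to Firm B.
  D at 2 (w=150) → Firm A
  F at 8 (w=40) → Firm B
  E at 9 (w=70) → Firm B
  C at 10 (w=20) → Firm B
  A at 11 (w=250) → Firm B
  G at 17 (w=40) → Firm B
  B at 19 (w=90) → Firm B
Firm A captures 150; Firm B captures 510.

150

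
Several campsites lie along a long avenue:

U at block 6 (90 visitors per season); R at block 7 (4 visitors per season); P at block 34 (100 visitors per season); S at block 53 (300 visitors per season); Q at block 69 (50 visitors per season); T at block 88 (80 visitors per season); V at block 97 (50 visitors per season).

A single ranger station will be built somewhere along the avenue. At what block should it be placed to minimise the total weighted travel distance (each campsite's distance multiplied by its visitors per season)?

For a sum of weighted absolute distances on a line, the optimum is the weighted median (not the mean). Total weight W = 674; half-weight = 337.
Sort by position and accumulate weight:
  block 6 (U, w=90) → cum 90
  block 7 (R, w=4) → cum 94
  block 34 (P, w=100) → cum 194
  block 53 (S, w=300) → cum 494  ≥ 337 → median here
  block 69 (Q, w=50) → cum 544
  block 88 (T, w=80) → cum 624
  block 97 (V, w=50) → cum 674
Optimal location: block 53.

x = 53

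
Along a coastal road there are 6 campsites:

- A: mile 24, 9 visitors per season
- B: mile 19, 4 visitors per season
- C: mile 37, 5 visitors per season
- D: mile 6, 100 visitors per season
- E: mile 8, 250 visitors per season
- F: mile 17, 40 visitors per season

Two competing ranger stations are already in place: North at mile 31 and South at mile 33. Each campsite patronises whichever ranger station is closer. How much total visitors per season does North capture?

403

The indifferent point is the midpoint (31+33)/2 = 32; campsites left of it (closer to North at 31) go to North, those right go to South.
  D at 6 (w=100) → North
  E at 8 (w=250) → North
  F at 17 (w=40) → North
  B at 19 (w=4) → North
  A at 24 (w=9) → North
  C at 37 (w=5) → South
North captures 403; South captures 5.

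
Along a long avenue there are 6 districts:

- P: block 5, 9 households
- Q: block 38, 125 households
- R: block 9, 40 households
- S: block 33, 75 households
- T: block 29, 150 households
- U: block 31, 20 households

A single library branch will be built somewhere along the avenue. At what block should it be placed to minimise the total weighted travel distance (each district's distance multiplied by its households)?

x = 31

For a sum of weighted absolute distances on a line, the optimum is the weighted median (not the mean). Total weight W = 419; half-weight = 209.5.
Sort by position and accumulate weight:
  block 5 (P, w=9) → cum 9
  block 9 (R, w=40) → cum 49
  block 29 (T, w=150) → cum 199
  block 31 (U, w=20) → cum 219  ≥ 209.5 → median here
  block 33 (S, w=75) → cum 294
  block 38 (Q, w=125) → cum 419
Optimal location: block 31.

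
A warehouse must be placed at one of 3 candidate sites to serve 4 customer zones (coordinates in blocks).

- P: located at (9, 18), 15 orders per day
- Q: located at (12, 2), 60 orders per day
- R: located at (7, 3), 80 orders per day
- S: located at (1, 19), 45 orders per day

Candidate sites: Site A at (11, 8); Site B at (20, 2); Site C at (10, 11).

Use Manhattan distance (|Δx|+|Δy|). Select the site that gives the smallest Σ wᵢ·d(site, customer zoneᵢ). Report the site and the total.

Total weighted distance at each candidate:
  Site A (11, 8): total = 2265
  Site B (20, 2): total = 3625
  Site C (10, 11): total = 2425
Minimum is at Site A with total 2265 blocks.

Site A, total 2265 blocks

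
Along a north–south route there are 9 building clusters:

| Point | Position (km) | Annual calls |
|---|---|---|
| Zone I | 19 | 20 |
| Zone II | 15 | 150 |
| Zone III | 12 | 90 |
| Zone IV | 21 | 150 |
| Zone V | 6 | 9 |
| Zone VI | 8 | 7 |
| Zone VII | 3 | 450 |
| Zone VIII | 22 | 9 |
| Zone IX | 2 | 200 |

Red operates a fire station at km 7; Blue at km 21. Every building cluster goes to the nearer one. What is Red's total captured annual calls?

The indifferent point is the midpoint (7+21)/2 = 14; building clusters left of it (closer to Red at 7) go to Red, those right go to Blue.
  Zone IX at 2 (w=200) → Red
  Zone VII at 3 (w=450) → Red
  Zone V at 6 (w=9) → Red
  Zone VI at 8 (w=7) → Red
  Zone III at 12 (w=90) → Red
  Zone II at 15 (w=150) → Blue
  Zone I at 19 (w=20) → Blue
  Zone IV at 21 (w=150) → Blue
  Zone VIII at 22 (w=9) → Blue
Red captures 756; Blue captures 329.

756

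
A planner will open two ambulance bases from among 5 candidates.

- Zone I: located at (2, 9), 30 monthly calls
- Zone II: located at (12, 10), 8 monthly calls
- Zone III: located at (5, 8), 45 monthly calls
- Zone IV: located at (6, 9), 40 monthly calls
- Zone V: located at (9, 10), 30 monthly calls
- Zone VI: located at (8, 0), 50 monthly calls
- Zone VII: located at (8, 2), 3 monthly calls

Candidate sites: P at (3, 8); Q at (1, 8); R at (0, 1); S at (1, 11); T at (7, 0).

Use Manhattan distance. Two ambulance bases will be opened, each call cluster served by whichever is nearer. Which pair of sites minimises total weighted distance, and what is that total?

Evaluate every pair (each demand assigned to the nearer of the two):
  {P, T}: total = 697
  {Q, T}: total = 943
  {S, T}: total = 1110
  {P, R}: total = 1115
  {P, Q}: total = 1321
  {P, S}: total = 1321
  {Q, R}: total = 1361
  {R, S}: total = 1528
  {Q, S}: total = 1635
  {R, T}: total = 1689
Best pair: {P, T} with total 697.

{P, T}, total 697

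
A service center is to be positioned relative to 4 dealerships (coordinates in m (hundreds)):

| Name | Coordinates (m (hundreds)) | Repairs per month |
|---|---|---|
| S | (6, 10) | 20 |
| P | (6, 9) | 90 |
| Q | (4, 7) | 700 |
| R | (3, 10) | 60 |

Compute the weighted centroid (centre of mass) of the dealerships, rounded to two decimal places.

(4.18, 7.48)

The minimiser of Σwᵢ‖p−pᵢ‖² is the weighted centroid p* = (Σwᵢpᵢ)/(Σwᵢ).
Σwᵢ = 870.
Σwᵢxᵢ = 20·6 + 90·6 + 700·4 + 60·3 = 3640.
Σwᵢyᵢ = 20·10 + 90·9 + 700·7 + 60·10 = 6510.
x* = 3640/870 = 4.18, y* = 6510/870 = 7.48.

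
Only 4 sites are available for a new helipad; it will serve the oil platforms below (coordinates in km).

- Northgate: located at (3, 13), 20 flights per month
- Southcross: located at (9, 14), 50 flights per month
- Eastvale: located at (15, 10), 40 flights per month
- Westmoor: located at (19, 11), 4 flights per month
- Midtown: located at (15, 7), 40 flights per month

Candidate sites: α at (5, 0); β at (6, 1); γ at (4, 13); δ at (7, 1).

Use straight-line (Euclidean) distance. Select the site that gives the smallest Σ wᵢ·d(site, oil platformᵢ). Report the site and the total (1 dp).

Total weighted distance at each candidate:
  α (5, 0): total = 2116.2
  β (6, 1): total = 1921.9
  γ (4, 13): total = 1292.8
  δ (7, 1): total = 1854.8
Minimum is at γ with total 1292.8 km.

γ, total 1292.8 km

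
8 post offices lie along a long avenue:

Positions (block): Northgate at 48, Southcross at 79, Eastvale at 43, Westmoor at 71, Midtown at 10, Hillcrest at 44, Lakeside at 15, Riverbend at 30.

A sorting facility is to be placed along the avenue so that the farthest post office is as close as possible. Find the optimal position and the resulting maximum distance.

location 44.5, max distance 34.5

The 1-center on a line is the midpoint of the two extreme points: leftmost at 10, rightmost at 79.
Optimal location = (10 + 79)/2 = 44.5; maximum distance = (79 − 10)/2 = 34.5.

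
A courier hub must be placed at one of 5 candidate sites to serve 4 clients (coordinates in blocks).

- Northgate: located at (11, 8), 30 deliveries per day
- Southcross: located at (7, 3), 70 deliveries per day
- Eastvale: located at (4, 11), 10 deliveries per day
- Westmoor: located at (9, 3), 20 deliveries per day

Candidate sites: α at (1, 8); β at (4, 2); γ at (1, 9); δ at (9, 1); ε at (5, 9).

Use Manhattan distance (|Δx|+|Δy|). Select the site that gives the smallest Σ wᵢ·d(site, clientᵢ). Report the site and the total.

δ, total 740 blocks

Total weighted distance at each candidate:
  α (1, 8): total = 1390
  β (4, 2): total = 880
  γ (1, 9): total = 1500
  δ (9, 1): total = 740
  ε (5, 9): total = 1000
Minimum is at δ with total 740 blocks.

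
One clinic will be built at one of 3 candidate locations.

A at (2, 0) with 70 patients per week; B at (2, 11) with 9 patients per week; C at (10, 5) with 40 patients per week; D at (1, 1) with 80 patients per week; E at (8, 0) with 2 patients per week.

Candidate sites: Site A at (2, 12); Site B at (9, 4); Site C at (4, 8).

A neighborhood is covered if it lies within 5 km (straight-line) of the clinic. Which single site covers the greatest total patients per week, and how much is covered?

Coverage radius r = 5 km; a point is covered iff (Δx)²+(Δy)² ≤ 5² = 25.
  Site A (2, 12): covers {B} → 9
  Site B (9, 4): covers {C, E} → 42
  Site C (4, 8): covers {B} → 9
Maximum coverage at Site B: 42 patients per week.

Site B, covering 42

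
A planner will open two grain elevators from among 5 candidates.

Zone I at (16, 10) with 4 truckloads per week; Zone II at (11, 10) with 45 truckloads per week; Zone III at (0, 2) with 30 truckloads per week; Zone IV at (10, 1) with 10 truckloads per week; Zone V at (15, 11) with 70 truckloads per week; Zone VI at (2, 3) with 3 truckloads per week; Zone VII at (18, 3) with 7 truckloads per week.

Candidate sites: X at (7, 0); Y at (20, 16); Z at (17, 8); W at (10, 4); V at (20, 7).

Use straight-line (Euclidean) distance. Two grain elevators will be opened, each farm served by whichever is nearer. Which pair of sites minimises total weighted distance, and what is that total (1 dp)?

{X, Z}, total 849.1

Evaluate every pair (each demand assigned to the nearer of the two):
  {X, Z}: total = 849.1
  {Z, W}: total = 930.9
  {W, V}: total = 1133.4
  {X, V}: total = 1194.0
  {Y, W}: total = 1214.1
  {X, W}: total = 1232.2
  {Z, V}: total = 1264.5
  {Y, Z}: total = 1268.9
  {X, Y}: total = 1355.8
  {Y, V}: total = 1716.8
Best pair: {X, Z} with total 849.1.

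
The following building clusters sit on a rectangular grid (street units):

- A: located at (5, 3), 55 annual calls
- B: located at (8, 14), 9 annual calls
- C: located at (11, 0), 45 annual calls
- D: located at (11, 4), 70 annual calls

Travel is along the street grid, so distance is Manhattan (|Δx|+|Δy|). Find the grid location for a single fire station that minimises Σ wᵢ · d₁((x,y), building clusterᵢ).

(11, 3)

Manhattan distance separates: Σwᵢ(|x−xᵢ|+|y−yᵢ|) = Σwᵢ|x−xᵢ| + Σwᵢ|y−yᵢ|, so x and y are optimised independently as 1-D weighted medians.
Total weight W = 179; half = 89.5.
x-coordinate, sorted with cumulative weight:
  x=5 (A, w=55) cum 55
  x=8 (B, w=9) cum 64
  x=11 (C, w=45) cum 109  ← median
  x=11 (D, w=70) cum 179
⇒ x* = 11
y-coordinate, sorted with cumulative weight:
  y=0 (C, w=45) cum 45
  y=3 (A, w=55) cum 100  ← median
  y=4 (D, w=70) cum 170
  y=14 (B, w=9) cum 179
⇒ y* = 3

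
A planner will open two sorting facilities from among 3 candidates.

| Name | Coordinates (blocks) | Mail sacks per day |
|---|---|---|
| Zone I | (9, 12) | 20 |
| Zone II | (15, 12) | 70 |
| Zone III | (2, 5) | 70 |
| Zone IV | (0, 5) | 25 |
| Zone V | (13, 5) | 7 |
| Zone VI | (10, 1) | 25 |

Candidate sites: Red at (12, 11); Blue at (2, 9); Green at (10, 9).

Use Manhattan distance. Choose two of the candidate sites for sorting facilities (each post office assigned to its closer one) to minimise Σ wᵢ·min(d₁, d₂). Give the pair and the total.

{Red, Blue}, total 1139

Evaluate every pair (each demand assigned to the nearer of the two):
  {Red, Blue}: total = 1139
  {Blue, Green}: total = 1319
  {Red, Green}: total = 1799
Best pair: {Red, Blue} with total 1139.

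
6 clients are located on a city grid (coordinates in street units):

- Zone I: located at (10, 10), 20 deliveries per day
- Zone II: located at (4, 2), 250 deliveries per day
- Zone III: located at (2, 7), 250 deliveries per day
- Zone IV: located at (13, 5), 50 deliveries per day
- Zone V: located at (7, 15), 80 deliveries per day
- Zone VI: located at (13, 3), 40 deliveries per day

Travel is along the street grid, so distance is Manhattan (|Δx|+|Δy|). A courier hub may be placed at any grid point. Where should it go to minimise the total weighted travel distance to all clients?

(4, 7)

Manhattan distance separates: Σwᵢ(|x−xᵢ|+|y−yᵢ|) = Σwᵢ|x−xᵢ| + Σwᵢ|y−yᵢ|, so x and y are optimised independently as 1-D weighted medians.
Total weight W = 690; half = 345.
x-coordinate, sorted with cumulative weight:
  x=2 (Zone III, w=250) cum 250
  x=4 (Zone II, w=250) cum 500  ← median
  x=7 (Zone V, w=80) cum 580
  x=10 (Zone I, w=20) cum 600
  x=13 (Zone IV, w=50) cum 650
  x=13 (Zone VI, w=40) cum 690
⇒ x* = 4
y-coordinate, sorted with cumulative weight:
  y=2 (Zone II, w=250) cum 250
  y=3 (Zone VI, w=40) cum 290
  y=5 (Zone IV, w=50) cum 340
  y=7 (Zone III, w=250) cum 590  ← median
  y=10 (Zone I, w=20) cum 610
  y=15 (Zone V, w=80) cum 690
⇒ y* = 7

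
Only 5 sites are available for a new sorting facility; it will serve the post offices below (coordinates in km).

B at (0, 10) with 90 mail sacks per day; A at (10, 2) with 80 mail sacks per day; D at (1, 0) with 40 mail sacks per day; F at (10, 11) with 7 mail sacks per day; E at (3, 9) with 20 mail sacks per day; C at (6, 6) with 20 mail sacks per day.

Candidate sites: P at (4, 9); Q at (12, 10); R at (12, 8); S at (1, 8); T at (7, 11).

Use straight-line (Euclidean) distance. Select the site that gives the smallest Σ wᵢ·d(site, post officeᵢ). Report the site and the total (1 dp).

Total weighted distance at each candidate:
  P (4, 9): total = 1624.5
  Q (12, 10): total = 2675.3
  R (12, 8): total = 2477.8
  S (1, 8): total = 1605.4
  T (7, 11): total = 2109.0
Minimum is at S with total 1605.4 km.

S, total 1605.4 km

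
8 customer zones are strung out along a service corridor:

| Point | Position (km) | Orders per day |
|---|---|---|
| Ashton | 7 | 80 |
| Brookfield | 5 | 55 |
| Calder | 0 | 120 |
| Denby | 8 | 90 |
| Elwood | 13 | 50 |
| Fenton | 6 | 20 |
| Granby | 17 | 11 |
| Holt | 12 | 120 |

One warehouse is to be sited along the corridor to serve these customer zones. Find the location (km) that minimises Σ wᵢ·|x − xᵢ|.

For a sum of weighted absolute distances on a line, the optimum is the weighted median (not the mean). Total weight W = 546; half-weight = 273.
Sort by position and accumulate weight:
  km 0 (Calder, w=120) → cum 120
  km 5 (Brookfield, w=55) → cum 175
  km 6 (Fenton, w=20) → cum 195
  km 7 (Ashton, w=80) → cum 275  ≥ 273 → median here
  km 8 (Denby, w=90) → cum 365
  km 12 (Holt, w=120) → cum 485
  km 13 (Elwood, w=50) → cum 535
  km 17 (Granby, w=11) → cum 546
Optimal location: km 7.

x = 7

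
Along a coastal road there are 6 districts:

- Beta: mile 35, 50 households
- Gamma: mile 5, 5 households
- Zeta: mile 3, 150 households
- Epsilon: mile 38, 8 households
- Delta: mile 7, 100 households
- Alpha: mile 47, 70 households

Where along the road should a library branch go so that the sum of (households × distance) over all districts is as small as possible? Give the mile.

x = 7

For a sum of weighted absolute distances on a line, the optimum is the weighted median (not the mean). Total weight W = 383; half-weight = 191.5.
Sort by position and accumulate weight:
  mile 3 (Zeta, w=150) → cum 150
  mile 5 (Gamma, w=5) → cum 155
  mile 7 (Delta, w=100) → cum 255  ≥ 191.5 → median here
  mile 35 (Beta, w=50) → cum 305
  mile 38 (Epsilon, w=8) → cum 313
  mile 47 (Alpha, w=70) → cum 383
Optimal location: mile 7.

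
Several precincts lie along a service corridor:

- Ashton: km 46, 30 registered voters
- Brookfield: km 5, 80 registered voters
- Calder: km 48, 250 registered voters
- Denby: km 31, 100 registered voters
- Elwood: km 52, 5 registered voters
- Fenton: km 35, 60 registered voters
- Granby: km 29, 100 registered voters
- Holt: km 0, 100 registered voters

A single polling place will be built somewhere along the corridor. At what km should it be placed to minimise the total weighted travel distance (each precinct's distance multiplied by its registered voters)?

For a sum of weighted absolute distances on a line, the optimum is the weighted median (not the mean). Total weight W = 725; half-weight = 362.5.
Sort by position and accumulate weight:
  km 0 (Holt, w=100) → cum 100
  km 5 (Brookfield, w=80) → cum 180
  km 29 (Granby, w=100) → cum 280
  km 31 (Denby, w=100) → cum 380  ≥ 362.5 → median here
  km 35 (Fenton, w=60) → cum 440
  km 46 (Ashton, w=30) → cum 470
  km 48 (Calder, w=250) → cum 720
  km 52 (Elwood, w=5) → cum 725
Optimal location: km 31.

x = 31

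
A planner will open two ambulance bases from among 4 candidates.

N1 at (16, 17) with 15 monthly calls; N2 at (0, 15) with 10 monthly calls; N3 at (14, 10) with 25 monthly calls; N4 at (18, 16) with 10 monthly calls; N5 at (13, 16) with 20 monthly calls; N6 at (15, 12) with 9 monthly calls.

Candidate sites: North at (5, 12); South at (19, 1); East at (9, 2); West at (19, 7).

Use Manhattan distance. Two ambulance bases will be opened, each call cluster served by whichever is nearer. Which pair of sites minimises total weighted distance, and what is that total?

{North, West}, total 896

Evaluate every pair (each demand assigned to the nearer of the two):
  {North, West}: total = 896
  {North, South}: total = 1085
  {North, East}: total = 1095
  {East, West}: total = 1096
  {South, West}: total = 1146
  {South, East}: total = 1485
Best pair: {North, West} with total 896.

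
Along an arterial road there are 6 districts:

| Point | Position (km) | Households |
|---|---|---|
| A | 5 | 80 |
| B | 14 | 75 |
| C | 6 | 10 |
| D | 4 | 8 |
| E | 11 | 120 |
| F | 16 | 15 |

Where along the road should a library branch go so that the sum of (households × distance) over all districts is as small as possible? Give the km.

For a sum of weighted absolute distances on a line, the optimum is the weighted median (not the mean). Total weight W = 308; half-weight = 154.
Sort by position and accumulate weight:
  km 4 (D, w=8) → cum 8
  km 5 (A, w=80) → cum 88
  km 6 (C, w=10) → cum 98
  km 11 (E, w=120) → cum 218  ≥ 154 → median here
  km 14 (B, w=75) → cum 293
  km 16 (F, w=15) → cum 308
Optimal location: km 11.

x = 11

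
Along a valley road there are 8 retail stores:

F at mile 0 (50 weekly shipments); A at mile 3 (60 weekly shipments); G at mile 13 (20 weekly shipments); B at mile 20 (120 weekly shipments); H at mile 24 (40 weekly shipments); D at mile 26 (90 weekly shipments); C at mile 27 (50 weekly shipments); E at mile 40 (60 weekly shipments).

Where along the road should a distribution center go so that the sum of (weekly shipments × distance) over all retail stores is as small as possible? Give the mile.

x = 20

For a sum of weighted absolute distances on a line, the optimum is the weighted median (not the mean). Total weight W = 490; half-weight = 245.
Sort by position and accumulate weight:
  mile 0 (F, w=50) → cum 50
  mile 3 (A, w=60) → cum 110
  mile 13 (G, w=20) → cum 130
  mile 20 (B, w=120) → cum 250  ≥ 245 → median here
  mile 24 (H, w=40) → cum 290
  mile 26 (D, w=90) → cum 380
  mile 27 (C, w=50) → cum 430
  mile 40 (E, w=60) → cum 490
Optimal location: mile 20.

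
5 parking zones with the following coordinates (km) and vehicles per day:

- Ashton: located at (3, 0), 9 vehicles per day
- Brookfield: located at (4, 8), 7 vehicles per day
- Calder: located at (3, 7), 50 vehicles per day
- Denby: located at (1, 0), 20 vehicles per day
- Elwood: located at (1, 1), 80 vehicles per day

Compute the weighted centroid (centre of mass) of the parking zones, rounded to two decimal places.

(1.84, 2.93)

The minimiser of Σwᵢ‖p−pᵢ‖² is the weighted centroid p* = (Σwᵢpᵢ)/(Σwᵢ).
Σwᵢ = 166.
Σwᵢxᵢ = 9·3 + 7·4 + 50·3 + 20·1 + 80·1 = 305.
Σwᵢyᵢ = 9·0 + 7·8 + 50·7 + 20·0 + 80·1 = 486.
x* = 305/166 = 1.84, y* = 486/166 = 2.93.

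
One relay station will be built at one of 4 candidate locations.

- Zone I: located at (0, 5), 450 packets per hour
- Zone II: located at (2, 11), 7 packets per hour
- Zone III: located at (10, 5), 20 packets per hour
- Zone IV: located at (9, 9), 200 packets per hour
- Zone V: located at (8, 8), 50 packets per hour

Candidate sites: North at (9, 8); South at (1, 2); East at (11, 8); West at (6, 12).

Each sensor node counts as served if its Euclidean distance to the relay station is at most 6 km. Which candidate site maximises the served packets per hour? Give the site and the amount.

Coverage radius r = 6 km; a point is covered iff (Δx)²+(Δy)² ≤ 6² = 36.
  North (9, 8): covers {Zone III, Zone IV, Zone V} → 270
  South (1, 2): covers {Zone I} → 450
  East (11, 8): covers {Zone III, Zone IV, Zone V} → 270
  West (6, 12): covers {Zone II, Zone IV, Zone V} → 257
Maximum coverage at South: 450 packets per hour.

South, covering 450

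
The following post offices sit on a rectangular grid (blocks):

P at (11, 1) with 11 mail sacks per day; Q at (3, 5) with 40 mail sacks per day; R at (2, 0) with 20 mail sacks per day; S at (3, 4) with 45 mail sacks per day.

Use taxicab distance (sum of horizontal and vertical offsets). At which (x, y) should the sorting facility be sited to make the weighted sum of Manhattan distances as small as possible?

(3, 4)

Manhattan distance separates: Σwᵢ(|x−xᵢ|+|y−yᵢ|) = Σwᵢ|x−xᵢ| + Σwᵢ|y−yᵢ|, so x and y are optimised independently as 1-D weighted medians.
Total weight W = 116; half = 58.
x-coordinate, sorted with cumulative weight:
  x=2 (R, w=20) cum 20
  x=3 (Q, w=40) cum 60  ← median
  x=3 (S, w=45) cum 105
  x=11 (P, w=11) cum 116
⇒ x* = 3
y-coordinate, sorted with cumulative weight:
  y=0 (R, w=20) cum 20
  y=1 (P, w=11) cum 31
  y=4 (S, w=45) cum 76  ← median
  y=5 (Q, w=40) cum 116
⇒ y* = 4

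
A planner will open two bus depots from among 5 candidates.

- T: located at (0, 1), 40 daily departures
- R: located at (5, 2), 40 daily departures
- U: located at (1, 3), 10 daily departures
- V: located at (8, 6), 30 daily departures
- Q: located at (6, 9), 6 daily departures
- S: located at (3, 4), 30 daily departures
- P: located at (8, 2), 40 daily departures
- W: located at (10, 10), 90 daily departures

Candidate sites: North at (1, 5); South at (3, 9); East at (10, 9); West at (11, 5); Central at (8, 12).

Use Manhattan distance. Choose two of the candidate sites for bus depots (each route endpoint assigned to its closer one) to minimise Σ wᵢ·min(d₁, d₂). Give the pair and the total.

Evaluate every pair (each demand assigned to the nearer of the two):
  {North, East}: total = 1214
  {North, West}: total = 1544
  {North, Central}: total = 1560
  {South, East}: total = 1648
  {East, West}: total = 1824
  {South, West}: total = 1948
  {North, South}: total = 1968
  {South, Central}: total = 1988
  {West, Central}: total = 2100
  {East, Central}: total = 2334
Best pair: {North, East} with total 1214.

{North, East}, total 1214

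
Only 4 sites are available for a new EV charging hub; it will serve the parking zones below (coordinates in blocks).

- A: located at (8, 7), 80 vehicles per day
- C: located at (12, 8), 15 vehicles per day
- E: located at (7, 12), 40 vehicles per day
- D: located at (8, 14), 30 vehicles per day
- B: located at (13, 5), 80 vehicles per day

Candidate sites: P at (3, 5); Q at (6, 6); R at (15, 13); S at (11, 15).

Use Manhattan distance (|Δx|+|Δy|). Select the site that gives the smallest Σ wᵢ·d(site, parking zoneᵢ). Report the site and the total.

Q, total 1580 blocks

Total weighted distance at each candidate:
  P (3, 5): total = 2400
  Q (6, 6): total = 1580
  R (15, 13): total = 2560
  S (11, 15): total = 2360
Minimum is at Q with total 1580 blocks.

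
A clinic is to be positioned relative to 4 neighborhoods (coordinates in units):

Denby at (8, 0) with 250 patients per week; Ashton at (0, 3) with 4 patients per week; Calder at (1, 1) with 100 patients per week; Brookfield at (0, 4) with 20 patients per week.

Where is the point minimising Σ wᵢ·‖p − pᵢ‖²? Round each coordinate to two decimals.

(5.61, 0.51)

The minimiser of Σwᵢ‖p−pᵢ‖² is the weighted centroid p* = (Σwᵢpᵢ)/(Σwᵢ).
Σwᵢ = 374.
Σwᵢxᵢ = 250·8 + 4·0 + 100·1 + 20·0 = 2100.
Σwᵢyᵢ = 250·0 + 4·3 + 100·1 + 20·4 = 192.
x* = 2100/374 = 5.61, y* = 192/374 = 0.51.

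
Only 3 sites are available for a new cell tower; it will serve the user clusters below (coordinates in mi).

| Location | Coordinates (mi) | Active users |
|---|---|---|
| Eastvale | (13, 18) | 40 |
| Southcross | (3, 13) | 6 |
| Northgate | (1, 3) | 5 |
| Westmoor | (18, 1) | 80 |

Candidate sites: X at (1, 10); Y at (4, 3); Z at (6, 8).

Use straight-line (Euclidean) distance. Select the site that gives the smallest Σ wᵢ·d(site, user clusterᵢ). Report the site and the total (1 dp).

Z, total 1670.0 mi

Total weighted distance at each candidate:
  X (1, 10): total = 2172.4
  Y (4, 3): total = 1906.4
  Z (6, 8): total = 1670.0
Minimum is at Z with total 1670.0 mi.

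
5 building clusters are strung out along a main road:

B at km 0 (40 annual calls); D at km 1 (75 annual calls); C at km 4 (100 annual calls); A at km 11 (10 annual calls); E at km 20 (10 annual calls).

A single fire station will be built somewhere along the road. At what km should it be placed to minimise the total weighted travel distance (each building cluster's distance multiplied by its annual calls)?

For a sum of weighted absolute distances on a line, the optimum is the weighted median (not the mean). Total weight W = 235; half-weight = 117.5.
Sort by position and accumulate weight:
  km 0 (B, w=40) → cum 40
  km 1 (D, w=75) → cum 115
  km 4 (C, w=100) → cum 215  ≥ 117.5 → median here
  km 11 (A, w=10) → cum 225
  km 20 (E, w=10) → cum 235
Optimal location: km 4.

x = 4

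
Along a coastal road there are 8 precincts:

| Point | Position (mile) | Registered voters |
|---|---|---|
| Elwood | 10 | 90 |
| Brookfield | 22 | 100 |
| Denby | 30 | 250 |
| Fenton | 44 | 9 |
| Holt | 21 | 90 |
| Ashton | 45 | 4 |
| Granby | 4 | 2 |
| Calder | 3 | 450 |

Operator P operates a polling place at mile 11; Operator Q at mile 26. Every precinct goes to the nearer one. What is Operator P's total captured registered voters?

542

The indifferent point is the midpoint (11+26)/2 = 18.5; precincts left of it (closer to Operator P at 11) go to Operator P, those right go to Operator Q.
  Calder at 3 (w=450) → Operator P
  Granby at 4 (w=2) → Operator P
  Elwood at 10 (w=90) → Operator P
  Holt at 21 (w=90) → Operator Q
  Brookfield at 22 (w=100) → Operator Q
  Denby at 30 (w=250) → Operator Q
  Fenton at 44 (w=9) → Operator Q
  Ashton at 45 (w=4) → Operator Q
Operator P captures 542; Operator Q captures 453.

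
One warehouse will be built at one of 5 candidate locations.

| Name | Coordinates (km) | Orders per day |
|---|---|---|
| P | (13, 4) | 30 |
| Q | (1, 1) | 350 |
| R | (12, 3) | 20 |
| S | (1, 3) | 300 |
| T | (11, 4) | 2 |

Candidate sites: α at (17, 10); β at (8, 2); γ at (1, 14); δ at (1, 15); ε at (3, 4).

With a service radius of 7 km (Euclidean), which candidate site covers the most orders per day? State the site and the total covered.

ε, covering 650

Coverage radius r = 7 km; a point is covered iff (Δx)²+(Δy)² ≤ 7² = 49.
  α (17, 10): covers {none} → 0
  β (8, 2): covers {P, R, T} → 52
  γ (1, 14): covers {none} → 0
  δ (1, 15): covers {none} → 0
  ε (3, 4): covers {Q, S} → 650
Maximum coverage at ε: 650 orders per day.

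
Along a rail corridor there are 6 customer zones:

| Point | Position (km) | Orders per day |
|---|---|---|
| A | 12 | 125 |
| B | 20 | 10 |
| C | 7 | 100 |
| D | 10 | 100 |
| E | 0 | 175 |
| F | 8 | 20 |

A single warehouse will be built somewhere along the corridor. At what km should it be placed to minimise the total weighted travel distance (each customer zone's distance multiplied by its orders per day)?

For a sum of weighted absolute distances on a line, the optimum is the weighted median (not the mean). Total weight W = 530; half-weight = 265.
Sort by position and accumulate weight:
  km 0 (E, w=175) → cum 175
  km 7 (C, w=100) → cum 275  ≥ 265 → median here
  km 8 (F, w=20) → cum 295
  km 10 (D, w=100) → cum 395
  km 12 (A, w=125) → cum 520
  km 20 (B, w=10) → cum 530
Optimal location: km 7.

x = 7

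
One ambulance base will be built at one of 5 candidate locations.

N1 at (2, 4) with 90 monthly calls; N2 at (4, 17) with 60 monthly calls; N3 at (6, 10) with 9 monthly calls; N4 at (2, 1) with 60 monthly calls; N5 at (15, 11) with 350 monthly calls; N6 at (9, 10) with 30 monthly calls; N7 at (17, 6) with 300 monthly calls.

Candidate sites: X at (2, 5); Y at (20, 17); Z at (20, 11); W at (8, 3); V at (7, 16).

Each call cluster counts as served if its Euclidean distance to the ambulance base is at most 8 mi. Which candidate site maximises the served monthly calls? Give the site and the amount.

Z, covering 650

Coverage radius r = 8 mi; a point is covered iff (Δx)²+(Δy)² ≤ 8² = 64.
  X (2, 5): covers {N1, N3, N4} → 159
  Y (20, 17): covers {N5} → 350
  Z (20, 11): covers {N5, N7} → 650
  W (8, 3): covers {N1, N3, N4, N6} → 189
  V (7, 16): covers {N2, N3, N6} → 99
Maximum coverage at Z: 650 monthly calls.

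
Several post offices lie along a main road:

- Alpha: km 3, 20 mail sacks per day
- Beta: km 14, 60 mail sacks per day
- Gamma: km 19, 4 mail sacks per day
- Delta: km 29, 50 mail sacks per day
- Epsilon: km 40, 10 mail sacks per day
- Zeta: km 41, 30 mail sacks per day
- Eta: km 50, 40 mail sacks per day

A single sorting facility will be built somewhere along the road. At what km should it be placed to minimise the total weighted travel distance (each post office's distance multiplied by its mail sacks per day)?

For a sum of weighted absolute distances on a line, the optimum is the weighted median (not the mean). Total weight W = 214; half-weight = 107.
Sort by position and accumulate weight:
  km 3 (Alpha, w=20) → cum 20
  km 14 (Beta, w=60) → cum 80
  km 19 (Gamma, w=4) → cum 84
  km 29 (Delta, w=50) → cum 134  ≥ 107 → median here
  km 40 (Epsilon, w=10) → cum 144
  km 41 (Zeta, w=30) → cum 174
  km 50 (Eta, w=40) → cum 214
Optimal location: km 29.

x = 29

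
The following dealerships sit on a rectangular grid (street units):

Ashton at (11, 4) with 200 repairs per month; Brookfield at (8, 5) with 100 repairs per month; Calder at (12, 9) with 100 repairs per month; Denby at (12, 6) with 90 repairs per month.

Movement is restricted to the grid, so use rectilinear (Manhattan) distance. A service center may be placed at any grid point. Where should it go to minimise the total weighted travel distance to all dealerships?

Manhattan distance separates: Σwᵢ(|x−xᵢ|+|y−yᵢ|) = Σwᵢ|x−xᵢ| + Σwᵢ|y−yᵢ|, so x and y are optimised independently as 1-D weighted medians.
Total weight W = 490; half = 245.
x-coordinate, sorted with cumulative weight:
  x=8 (Brookfield, w=100) cum 100
  x=11 (Ashton, w=200) cum 300  ← median
  x=12 (Calder, w=100) cum 400
  x=12 (Denby, w=90) cum 490
⇒ x* = 11
y-coordinate, sorted with cumulative weight:
  y=4 (Ashton, w=200) cum 200
  y=5 (Brookfield, w=100) cum 300  ← median
  y=6 (Denby, w=90) cum 390
  y=9 (Calder, w=100) cum 490
⇒ y* = 5

(11, 5)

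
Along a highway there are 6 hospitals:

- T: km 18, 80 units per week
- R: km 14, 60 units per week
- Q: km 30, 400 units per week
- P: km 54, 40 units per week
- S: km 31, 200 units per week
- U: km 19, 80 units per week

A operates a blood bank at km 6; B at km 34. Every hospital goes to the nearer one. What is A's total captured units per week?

The indifferent point is the midpoint (6+34)/2 = 20; hospitals left of it (closer to A at 6) go to A, those right go to B.
  R at 14 (w=60) → A
  T at 18 (w=80) → A
  U at 19 (w=80) → A
  Q at 30 (w=400) → B
  S at 31 (w=200) → B
  P at 54 (w=40) → B
A captures 220; B captures 640.

220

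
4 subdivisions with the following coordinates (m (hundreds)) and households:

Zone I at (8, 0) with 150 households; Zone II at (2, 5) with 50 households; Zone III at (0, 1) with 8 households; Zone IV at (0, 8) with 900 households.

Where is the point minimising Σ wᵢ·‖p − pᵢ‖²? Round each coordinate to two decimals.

(1.17, 6.73)

The minimiser of Σwᵢ‖p−pᵢ‖² is the weighted centroid p* = (Σwᵢpᵢ)/(Σwᵢ).
Σwᵢ = 1108.
Σwᵢxᵢ = 150·8 + 50·2 + 8·0 + 900·0 = 1300.
Σwᵢyᵢ = 150·0 + 50·5 + 8·1 + 900·8 = 7458.
x* = 1300/1108 = 1.17, y* = 7458/1108 = 6.73.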